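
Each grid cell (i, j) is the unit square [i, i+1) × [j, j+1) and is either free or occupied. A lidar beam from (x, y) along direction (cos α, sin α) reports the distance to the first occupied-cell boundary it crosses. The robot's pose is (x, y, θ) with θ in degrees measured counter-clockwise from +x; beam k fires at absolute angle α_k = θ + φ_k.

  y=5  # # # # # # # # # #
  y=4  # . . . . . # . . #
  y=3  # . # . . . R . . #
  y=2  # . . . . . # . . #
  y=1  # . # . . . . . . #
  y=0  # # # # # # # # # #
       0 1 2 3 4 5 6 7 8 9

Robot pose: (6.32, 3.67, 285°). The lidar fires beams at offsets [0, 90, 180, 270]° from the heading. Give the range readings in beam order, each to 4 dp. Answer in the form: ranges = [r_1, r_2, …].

ranges = [0.6936, 2.7745, 0.3416, 5.5077]

beam 1: φ=0°, α=285°
  cosα=0.2588 sinα=-0.9659 | (6,3) | tMaxX 2.6273 tMaxY 0.6936 | tΔX 3.8637 tΔY 1.0353
    t=0.6936 [y] (6,2) — stop
  → r_1 = 0.6936
beam 2: φ=90°, α=15°
  cosα=0.9659 sinα=0.2588 | (6,3) | tMaxX 0.7040 tMaxY 1.2750 | tΔX 1.0353 tΔY 3.8637
    t=0.7040 [x] (7,3)
    t=1.2750 [y] (7,4)
    t=1.7393 [x] (8,4)
    t=2.7745 [x] (9,4) — stop
  → r_2 = 2.7745
beam 3: φ=180°, α=105°
  cosα=-0.2588 sinα=0.9659 | (6,3) | tMaxX 1.2364 tMaxY 0.3416 | tΔX 3.8637 tΔY 1.0353
    t=0.3416 [y] (6,4) — stop
  → r_3 = 0.3416
beam 4: φ=270°, α=195°
  cosα=-0.9659 sinα=-0.2588 | (6,3) | tMaxX 0.3313 tMaxY 2.5887 | tΔX 1.0353 tΔY 3.8637
    t=0.3313 [x] (5,3)
    t=1.3666 [x] (4,3)
    t=2.4018 [x] (3,3)
    t=2.5887 [y] (3,2)
    t=3.4371 [x] (2,2)
    t=4.4724 [x] (1,2)
    t=5.5077 [x] (0,2) — stop
  → r_4 = 5.5077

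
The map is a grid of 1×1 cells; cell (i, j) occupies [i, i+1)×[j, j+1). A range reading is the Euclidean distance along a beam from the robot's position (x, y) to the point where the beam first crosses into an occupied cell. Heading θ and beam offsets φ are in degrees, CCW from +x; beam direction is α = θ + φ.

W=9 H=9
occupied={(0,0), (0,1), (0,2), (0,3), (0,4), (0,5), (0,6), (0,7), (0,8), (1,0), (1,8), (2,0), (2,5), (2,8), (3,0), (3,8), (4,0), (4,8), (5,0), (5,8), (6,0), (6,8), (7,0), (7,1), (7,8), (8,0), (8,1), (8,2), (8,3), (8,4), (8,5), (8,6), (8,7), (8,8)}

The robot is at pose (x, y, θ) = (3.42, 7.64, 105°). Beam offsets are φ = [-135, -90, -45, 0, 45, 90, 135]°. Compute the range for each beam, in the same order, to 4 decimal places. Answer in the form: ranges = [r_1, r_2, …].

ranges = [5.2885, 1.3909, 0.4157, 0.3727, 0.7200, 2.5054, 1.8937]

beam 1: φ=-135°, α=330°
  direction (0.8660, -0.5000); cell (3,7); t to first gridline: x 0.6697, y 1.2800 (then +1.1547 / +2.0000)
    (4,7) via x @ 0.6697
    (4,6) via y @ 1.2800
    (5,6) via x @ 1.8244
    (6,6) via x @ 2.9791
    (6,5) via y @ 3.2800
    (7,5) via x @ 4.1338
    (7,4) via y @ 5.2800
    (8,4) via x @ 5.2885  # hit
  → r_1 = 5.2885
beam 2: φ=-90°, α=15°
  direction (0.9659, 0.2588); cell (3,7); t to first gridline: x 0.6005, y 1.3909 (then +1.0353 / +3.8637)
    (4,7) via x @ 0.6005
    (4,8) via y @ 1.3909  # hit
  → r_2 = 1.3909
beam 3: φ=-45°, α=60°
  direction (0.5000, 0.8660); cell (3,7); t to first gridline: x 1.1600, y 0.4157 (then +2.0000 / +1.1547)
    (3,8) via y @ 0.4157  # hit
  → r_3 = 0.4157
beam 4: φ=0°, α=105°
  direction (-0.2588, 0.9659); cell (3,7); t to first gridline: x 1.6228, y 0.3727 (then +3.8637 / +1.0353)
    (3,8) via y @ 0.3727  # hit
  → r_4 = 0.3727
beam 5: φ=45°, α=150°
  direction (-0.8660, 0.5000); cell (3,7); t to first gridline: x 0.4850, y 0.7200 (then +1.1547 / +2.0000)
    (2,7) via x @ 0.4850
    (2,8) via y @ 0.7200  # hit
  → r_5 = 0.7200
beam 6: φ=90°, α=195°
  direction (-0.9659, -0.2588); cell (3,7); t to first gridline: x 0.4348, y 2.4728 (then +1.0353 / +3.8637)
    (2,7) via x @ 0.4348
    (1,7) via x @ 1.4701
    (1,6) via y @ 2.4728
    (0,6) via x @ 2.5054  # hit
  → r_6 = 2.5054
beam 7: φ=135°, α=240°
  direction (-0.5000, -0.8660); cell (3,7); t to first gridline: x 0.8400, y 0.7390 (then +2.0000 / +1.1547)
    (3,6) via y @ 0.7390
    (2,6) via x @ 0.8400
    (2,5) via y @ 1.8937  # hit
  → r_7 = 1.8937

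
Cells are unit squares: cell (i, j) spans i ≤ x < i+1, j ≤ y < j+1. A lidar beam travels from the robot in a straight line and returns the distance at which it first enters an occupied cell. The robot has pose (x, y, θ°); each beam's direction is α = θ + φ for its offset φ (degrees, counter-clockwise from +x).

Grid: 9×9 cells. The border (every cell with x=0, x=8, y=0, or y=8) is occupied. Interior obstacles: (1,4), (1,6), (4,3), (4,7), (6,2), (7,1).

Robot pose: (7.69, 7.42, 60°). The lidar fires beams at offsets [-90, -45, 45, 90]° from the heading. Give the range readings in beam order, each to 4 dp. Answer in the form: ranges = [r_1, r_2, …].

beam 1: φ=-90°, α=330°
  d=(0.8660,-0.5000)  start (7,7)  tX=0.3580 tY=0.8400  stride 1/|dx|=1.1547 1/|dy|=2.0000
    cross x-line → (8,7), t=0.3580 (wall)
  → r_1 = 0.3580
beam 2: φ=-45°, α=15°
  d=(0.9659,0.2588)  start (7,7)  tX=0.3209 tY=2.2409  stride 1/|dx|=1.0353 1/|dy|=3.8637
    cross x-line → (8,7), t=0.3209 (wall)
  → r_2 = 0.3209
beam 3: φ=45°, α=105°
  d=(-0.2588,0.9659)  start (7,7)  tX=2.6660 tY=0.6005  stride 1/|dx|=3.8637 1/|dy|=1.0353
    cross y-line → (7,8), t=0.6005 (wall)
  → r_3 = 0.6005
beam 4: φ=90°, α=150°
  d=(-0.8660,0.5000)  start (7,7)  tX=0.7967 tY=1.1600  stride 1/|dx|=1.1547 1/|dy|=2.0000
    cross x-line → (6,7), t=0.7967
    cross y-line → (6,8), t=1.1600 (wall)
  → r_4 = 1.1600

ranges = [0.3580, 0.3209, 0.6005, 1.1600]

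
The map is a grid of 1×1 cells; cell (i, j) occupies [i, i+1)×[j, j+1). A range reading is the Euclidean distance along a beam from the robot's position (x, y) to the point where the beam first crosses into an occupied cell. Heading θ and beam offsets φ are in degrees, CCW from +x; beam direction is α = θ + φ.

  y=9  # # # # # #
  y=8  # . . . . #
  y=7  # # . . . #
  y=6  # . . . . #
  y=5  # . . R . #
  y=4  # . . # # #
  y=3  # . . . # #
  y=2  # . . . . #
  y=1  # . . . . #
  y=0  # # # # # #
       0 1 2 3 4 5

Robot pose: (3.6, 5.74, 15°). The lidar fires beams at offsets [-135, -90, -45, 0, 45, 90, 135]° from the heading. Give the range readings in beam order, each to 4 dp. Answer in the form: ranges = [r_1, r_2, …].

ranges = [0.8545, 0.7661, 1.4800, 1.4494, 2.8000, 3.3750, 2.5200]

beam 1: φ=-135°, α=240°
  dir = (cos 240°, sin 240°) = (-0.5000, -0.8660); from cell (3,5)
  next x-line at t=1.2000, next y-line at t=0.8545; Δt_x=2.0000, Δt_y=1.1547
    y: enter (3,4) at t=0.8545 ← occupied
  → r_1 = 0.8545
beam 2: φ=-90°, α=285°
  dir = (cos 285°, sin 285°) = (0.2588, -0.9659); from cell (3,5)
  next x-line at t=1.5455, next y-line at t=0.7661; Δt_x=3.8637, Δt_y=1.0353
    y: enter (3,4) at t=0.7661 ← occupied
  → r_2 = 0.7661
beam 3: φ=-45°, α=330°
  dir = (cos 330°, sin 330°) = (0.8660, -0.5000); from cell (3,5)
  next x-line at t=0.4619, next y-line at t=1.4800; Δt_x=1.1547, Δt_y=2.0000
    x: enter (4,5) at t=0.4619
    y: enter (4,4) at t=1.4800 ← occupied
  → r_3 = 1.4800
beam 4: φ=0°, α=15°
  dir = (cos 15°, sin 15°) = (0.9659, 0.2588); from cell (3,5)
  next x-line at t=0.4141, next y-line at t=1.0046; Δt_x=1.0353, Δt_y=3.8637
    x: enter (4,5) at t=0.4141
    y: enter (4,6) at t=1.0046
    x: enter (5,6) at t=1.4494 ← occupied
  → r_4 = 1.4494
beam 5: φ=45°, α=60°
  dir = (cos 60°, sin 60°) = (0.5000, 0.8660); from cell (3,5)
  next x-line at t=0.8000, next y-line at t=0.3002; Δt_x=2.0000, Δt_y=1.1547
    y: enter (3,6) at t=0.3002
    x: enter (4,6) at t=0.8000
    y: enter (4,7) at t=1.4549
    y: enter (4,8) at t=2.6096
    x: enter (5,8) at t=2.8000 ← occupied
  → r_5 = 2.8000
beam 6: φ=90°, α=105°
  dir = (cos 105°, sin 105°) = (-0.2588, 0.9659); from cell (3,5)
  next x-line at t=2.3182, next y-line at t=0.2692; Δt_x=3.8637, Δt_y=1.0353
    y: enter (3,6) at t=0.2692
    y: enter (3,7) at t=1.3044
    x: enter (2,7) at t=2.3182
    y: enter (2,8) at t=2.3397
    y: enter (2,9) at t=3.3750 ← occupied
  → r_6 = 3.3750
beam 7: φ=135°, α=150°
  dir = (cos 150°, sin 150°) = (-0.8660, 0.5000); from cell (3,5)
  next x-line at t=0.6928, next y-line at t=0.5200; Δt_x=1.1547, Δt_y=2.0000
    y: enter (3,6) at t=0.5200
    x: enter (2,6) at t=0.6928
    x: enter (1,6) at t=1.8475
    y: enter (1,7) at t=2.5200 ← occupied
  → r_7 = 2.5200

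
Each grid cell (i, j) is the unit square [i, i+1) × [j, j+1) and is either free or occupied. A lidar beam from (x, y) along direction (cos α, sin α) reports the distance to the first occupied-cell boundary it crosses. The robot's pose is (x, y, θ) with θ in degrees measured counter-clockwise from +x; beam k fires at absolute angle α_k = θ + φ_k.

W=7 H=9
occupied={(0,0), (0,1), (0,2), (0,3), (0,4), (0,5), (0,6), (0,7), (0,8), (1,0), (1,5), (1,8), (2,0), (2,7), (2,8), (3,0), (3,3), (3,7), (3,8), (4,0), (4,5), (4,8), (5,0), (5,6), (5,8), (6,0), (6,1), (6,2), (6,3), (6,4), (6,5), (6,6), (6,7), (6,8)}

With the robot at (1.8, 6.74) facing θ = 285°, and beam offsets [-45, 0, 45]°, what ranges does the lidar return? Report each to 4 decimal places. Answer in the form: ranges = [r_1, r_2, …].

beam 1: φ=-45°, α=240°
  d=(-0.5000,-0.8660)  start (1,6)  tX=1.6000 tY=0.8545  stride 1/|dx|=2.0000 1/|dy|=1.1547
    cross y-line → (1,5), t=0.8545 (wall)
  → r_1 = 0.8545
beam 2: φ=0°, α=285°
  d=(0.2588,-0.9659)  start (1,6)  tX=0.7727 tY=0.7661  stride 1/|dx|=3.8637 1/|dy|=1.0353
    cross y-line → (1,5), t=0.7661 (wall)
  → r_2 = 0.7661
beam 3: φ=45°, α=330°
  d=(0.8660,-0.5000)  start (1,6)  tX=0.2309 tY=1.4800  stride 1/|dx|=1.1547 1/|dy|=2.0000
    cross x-line → (2,6), t=0.2309
    cross x-line → (3,6), t=1.3856
    cross y-line → (3,5), t=1.4800
    cross x-line → (4,5), t=2.5403 (wall)
  → r_3 = 2.5403

ranges = [0.8545, 0.7661, 2.5403]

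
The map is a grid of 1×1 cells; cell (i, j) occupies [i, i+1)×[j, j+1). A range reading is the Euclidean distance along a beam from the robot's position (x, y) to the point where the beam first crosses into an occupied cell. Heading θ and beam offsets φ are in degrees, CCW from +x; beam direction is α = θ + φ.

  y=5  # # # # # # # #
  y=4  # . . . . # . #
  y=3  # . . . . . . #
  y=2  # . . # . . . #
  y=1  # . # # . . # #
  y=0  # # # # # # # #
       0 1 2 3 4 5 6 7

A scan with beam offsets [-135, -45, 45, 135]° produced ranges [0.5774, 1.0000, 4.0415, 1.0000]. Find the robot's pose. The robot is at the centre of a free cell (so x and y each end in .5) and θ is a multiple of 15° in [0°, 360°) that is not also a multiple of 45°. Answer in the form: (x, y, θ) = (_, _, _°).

(x, y, θ) = (1.5, 2.5, 345°)

Candidates: 19 free-cell centres × 16 headings = 304 poses. Raycast each; keep the one whose scan matches to 4 dp.
  (4.5, 3.5, 165°): beam 1 = 1.0000 ≠ 0.5774 ✗
  (4.5, 3.5, 120°): beam 1 = 2.5882 ≠ 0.5774 ✗
  (4.5, 2.5, 120°): beam 1 = 1.9319 ≠ 0.5774 ✗
  (2.5, 3.5, 30°): beam 1 = 1.5529 ≠ 0.5774 ✗
  (1.5, 4.5, 300°): beam 1 = 0.5176 ≠ 0.5774 ✗
  …
  (1.5, 2.5, 345°): r_1=0.5774, r_2=1.0000, r_3=4.0415, r_4=1.0000 — all match ✓
No second candidate reproduces the full scan.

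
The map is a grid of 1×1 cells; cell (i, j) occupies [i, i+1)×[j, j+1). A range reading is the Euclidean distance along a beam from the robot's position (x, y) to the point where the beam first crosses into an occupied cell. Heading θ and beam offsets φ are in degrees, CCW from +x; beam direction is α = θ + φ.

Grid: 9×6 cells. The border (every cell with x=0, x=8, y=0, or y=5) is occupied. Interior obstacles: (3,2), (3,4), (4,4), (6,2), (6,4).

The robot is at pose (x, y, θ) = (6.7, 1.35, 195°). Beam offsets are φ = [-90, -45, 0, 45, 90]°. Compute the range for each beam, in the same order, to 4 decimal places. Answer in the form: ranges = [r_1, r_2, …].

beam 1: φ=-90°, α=105°
  direction (-0.2588, 0.9659); cell (6,1); t to first gridline: x 2.7046, y 0.6729 (then +3.8637 / +1.0353)
    (6,2) via y @ 0.6729  # hit
  → r_1 = 0.6729
beam 2: φ=-45°, α=150°
  direction (-0.8660, 0.5000); cell (6,1); t to first gridline: x 0.8083, y 1.3000 (then +1.1547 / +2.0000)
    (5,1) via x @ 0.8083
    (5,2) via y @ 1.3000
    (4,2) via x @ 1.9630
    (3,2) via x @ 3.1177  # hit
  → r_2 = 3.1177
beam 3: φ=0°, α=195°
  direction (-0.9659, -0.2588); cell (6,1); t to first gridline: x 0.7247, y 1.3523 (then +1.0353 / +3.8637)
    (5,1) via x @ 0.7247
    (5,0) via y @ 1.3523  # hit
  → r_3 = 1.3523
beam 4: φ=45°, α=240°
  direction (-0.5000, -0.8660); cell (6,1); t to first gridline: x 1.4000, y 0.4041 (then +2.0000 / +1.1547)
    (6,0) via y @ 0.4041  # hit
  → r_4 = 0.4041
beam 5: φ=90°, α=285°
  direction (0.2588, -0.9659); cell (6,1); t to first gridline: x 1.1591, y 0.3623 (then +3.8637 / +1.0353)
    (6,0) via y @ 0.3623  # hit
  → r_5 = 0.3623

ranges = [0.6729, 3.1177, 1.3523, 0.4041, 0.3623]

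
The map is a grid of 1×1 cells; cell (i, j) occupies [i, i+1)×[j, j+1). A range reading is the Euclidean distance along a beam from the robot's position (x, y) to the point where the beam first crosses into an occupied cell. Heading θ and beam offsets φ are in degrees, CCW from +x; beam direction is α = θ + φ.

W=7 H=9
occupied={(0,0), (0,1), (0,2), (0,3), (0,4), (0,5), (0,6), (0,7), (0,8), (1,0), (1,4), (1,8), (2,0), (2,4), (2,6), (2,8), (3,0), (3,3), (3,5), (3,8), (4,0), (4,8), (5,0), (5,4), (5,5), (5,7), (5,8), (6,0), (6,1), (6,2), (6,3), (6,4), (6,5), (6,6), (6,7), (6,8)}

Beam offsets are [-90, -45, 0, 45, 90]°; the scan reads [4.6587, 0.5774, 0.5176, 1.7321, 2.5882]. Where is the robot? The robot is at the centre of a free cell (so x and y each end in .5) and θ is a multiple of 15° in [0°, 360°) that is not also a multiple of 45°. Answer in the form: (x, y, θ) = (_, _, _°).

Candidates: 27 free-cell centres × 16 headings = 432 poses. Raycast each; keep the one whose scan matches to 4 dp.
  (5.5, 1.5, 240°): beam 1 = 5.0000 ≠ 4.6587 ✗
  (3.5, 4.5, 240°): beam 1 = 0.5774 ≠ 4.6587 ✗
  (2.5, 1.5, 255°): beam 1 = 1.5529 ≠ 4.6587 ✗
  (2.5, 2.5, 30°): beam 1 = 1.7321 ≠ 4.6587 ✗
  …
  (4.5, 5.5, 15°): r_1=4.6587, r_2=0.5774, r_3=0.5176, r_4=1.7321, r_5=2.5882 — all match ✓
Only this pose fits every beam.

(x, y, θ) = (4.5, 5.5, 15°)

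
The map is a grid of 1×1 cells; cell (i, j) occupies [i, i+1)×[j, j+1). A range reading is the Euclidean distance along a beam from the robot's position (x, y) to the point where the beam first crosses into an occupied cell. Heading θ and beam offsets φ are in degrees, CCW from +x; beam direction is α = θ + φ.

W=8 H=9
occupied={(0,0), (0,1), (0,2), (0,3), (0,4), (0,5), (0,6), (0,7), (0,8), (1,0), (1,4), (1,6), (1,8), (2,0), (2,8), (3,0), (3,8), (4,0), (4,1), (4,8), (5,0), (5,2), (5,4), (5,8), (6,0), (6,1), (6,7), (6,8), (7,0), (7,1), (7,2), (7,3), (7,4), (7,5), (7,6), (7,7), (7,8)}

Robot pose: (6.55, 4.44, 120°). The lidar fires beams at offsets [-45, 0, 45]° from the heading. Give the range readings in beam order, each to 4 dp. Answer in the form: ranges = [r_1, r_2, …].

ranges = [1.7387, 4.1107, 0.5694]

beam 1: φ=-45°, α=75°
  cosα=0.2588 sinα=0.9659 | (6,4) | tMaxX 1.7387 tMaxY 0.5798 | tΔX 3.8637 tΔY 1.0353
    t=0.5798 [y] (6,5)
    t=1.6150 [y] (6,6)
    t=1.7387 [x] (7,6) — stop
  → r_1 = 1.7387
beam 2: φ=0°, α=120°
  cosα=-0.5000 sinα=0.8660 | (6,4) | tMaxX 1.1000 tMaxY 0.6466 | tΔX 2.0000 tΔY 1.1547
    t=0.6466 [y] (6,5)
    t=1.1000 [x] (5,5)
    t=1.8013 [y] (5,6)
    t=2.9560 [y] (5,7)
    t=3.1000 [x] (4,7)
    t=4.1107 [y] (4,8) — stop
  → r_2 = 4.1107
beam 3: φ=45°, α=165°
  cosα=-0.9659 sinα=0.2588 | (6,4) | tMaxX 0.5694 tMaxY 2.1637 | tΔX 1.0353 tΔY 3.8637
    t=0.5694 [x] (5,4) — stop
  → r_3 = 0.5694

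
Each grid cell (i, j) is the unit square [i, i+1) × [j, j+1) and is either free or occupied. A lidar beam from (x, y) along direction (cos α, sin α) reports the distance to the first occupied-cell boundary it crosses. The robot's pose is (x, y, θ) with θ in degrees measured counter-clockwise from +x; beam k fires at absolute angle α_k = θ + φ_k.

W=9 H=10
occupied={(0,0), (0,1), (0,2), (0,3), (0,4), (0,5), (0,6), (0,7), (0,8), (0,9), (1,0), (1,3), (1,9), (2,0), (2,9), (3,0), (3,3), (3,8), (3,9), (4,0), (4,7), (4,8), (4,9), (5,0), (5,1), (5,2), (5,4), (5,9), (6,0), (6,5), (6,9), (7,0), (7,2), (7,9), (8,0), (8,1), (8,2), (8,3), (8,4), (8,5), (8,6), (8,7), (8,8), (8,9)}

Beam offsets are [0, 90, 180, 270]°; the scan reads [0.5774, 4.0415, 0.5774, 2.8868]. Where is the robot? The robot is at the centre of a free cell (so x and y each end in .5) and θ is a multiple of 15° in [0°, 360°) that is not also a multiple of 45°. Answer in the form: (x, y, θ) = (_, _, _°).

(x, y, θ) = (2.5, 3.5, 330°)

The pose lattice has 46·16 = 736 candidates. Test each by forward raycasting.
  (1.5, 1.5, 330°): beam 1 = 1.0000 ≠ 0.5774 ✗
  (2.5, 6.5, 165°): beam 1 = 1.5529 ≠ 0.5774 ✗
  (6.5, 4.5, 300°): beam 1 = 1.7321 ≠ 0.5774 ✗
  (1.5, 8.5, 240°): beam 1 = 1.0000 ≠ 0.5774 ✗
  …
  (2.5, 3.5, 330°): r_1=0.5774, r_2=4.0415, r_3=0.5774, r_4=2.8868 — all match ✓
Unique over the lattice → pose = (2.5, 3.5, 330°).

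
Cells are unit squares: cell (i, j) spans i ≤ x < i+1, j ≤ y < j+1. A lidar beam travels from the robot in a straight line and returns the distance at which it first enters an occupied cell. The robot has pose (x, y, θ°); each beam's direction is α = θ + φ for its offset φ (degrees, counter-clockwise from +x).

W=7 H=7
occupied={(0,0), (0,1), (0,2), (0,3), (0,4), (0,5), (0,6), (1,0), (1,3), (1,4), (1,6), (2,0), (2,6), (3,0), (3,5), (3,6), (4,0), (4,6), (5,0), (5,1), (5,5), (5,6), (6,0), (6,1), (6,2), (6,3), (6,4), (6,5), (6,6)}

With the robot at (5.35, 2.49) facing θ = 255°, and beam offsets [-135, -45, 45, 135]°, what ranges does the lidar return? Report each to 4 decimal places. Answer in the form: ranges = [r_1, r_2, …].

ranges = [2.8983, 2.9800, 0.5658, 0.7506]

beam 1: φ=-135°, α=120°
  cosα=-0.5000 sinα=0.8660 | (5,2) | tMaxX 0.7000 tMaxY 0.5889 | tΔX 2.0000 tΔY 1.1547
    t=0.5889 [y] (5,3)
    t=0.7000 [x] (4,3)
    t=1.7436 [y] (4,4)
    t=2.7000 [x] (3,4)
    t=2.8983 [y] (3,5) — stop
  → r_1 = 2.8983
beam 2: φ=-45°, α=210°
  cosα=-0.8660 sinα=-0.5000 | (5,2) | tMaxX 0.4041 tMaxY 0.9800 | tΔX 1.1547 tΔY 2.0000
    t=0.4041 [x] (4,2)
    t=0.9800 [y] (4,1)
    t=1.5588 [x] (3,1)
    t=2.7135 [x] (2,1)
    t=2.9800 [y] (2,0) — stop
  → r_2 = 2.9800
beam 3: φ=45°, α=300°
  cosα=0.5000 sinα=-0.8660 | (5,2) | tMaxX 1.3000 tMaxY 0.5658 | tΔX 2.0000 tΔY 1.1547
    t=0.5658 [y] (5,1) — stop
  → r_3 = 0.5658
beam 4: φ=135°, α=30°
  cosα=0.8660 sinα=0.5000 | (5,2) | tMaxX 0.7506 tMaxY 1.0200 | tΔX 1.1547 tΔY 2.0000
    t=0.7506 [x] (6,2) — stop
  → r_4 = 0.7506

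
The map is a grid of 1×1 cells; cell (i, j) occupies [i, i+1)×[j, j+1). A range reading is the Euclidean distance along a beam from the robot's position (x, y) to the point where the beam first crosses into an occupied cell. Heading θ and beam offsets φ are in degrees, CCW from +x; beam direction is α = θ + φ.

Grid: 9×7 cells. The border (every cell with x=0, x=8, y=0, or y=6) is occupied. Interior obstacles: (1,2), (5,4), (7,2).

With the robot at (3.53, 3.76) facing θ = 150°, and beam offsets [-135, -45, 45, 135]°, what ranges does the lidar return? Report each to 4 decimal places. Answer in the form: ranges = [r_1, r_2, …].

ranges = [1.5219, 2.3190, 2.6192, 2.8574]

beam 1: φ=-135°, α=15°
  d=(0.9659,0.2588)  start (3,3)  tX=0.4866 tY=0.9273  stride 1/|dx|=1.0353 1/|dy|=3.8637
    cross x-line → (4,3), t=0.4866
    cross y-line → (4,4), t=0.9273
    cross x-line → (5,4), t=1.5219 (wall)
  → r_1 = 1.5219
beam 2: φ=-45°, α=105°
  d=(-0.2588,0.9659)  start (3,3)  tX=2.0478 tY=0.2485  stride 1/|dx|=3.8637 1/|dy|=1.0353
    cross y-line → (3,4), t=0.2485
    cross y-line → (3,5), t=1.2837
    cross x-line → (2,5), t=2.0478
    cross y-line → (2,6), t=2.3190 (wall)
  → r_2 = 2.3190
beam 3: φ=45°, α=195°
  d=(-0.9659,-0.2588)  start (3,3)  tX=0.5487 tY=2.9364  stride 1/|dx|=1.0353 1/|dy|=3.8637
    cross x-line → (2,3), t=0.5487
    cross x-line → (1,3), t=1.5840
    cross x-line → (0,3), t=2.6192 (wall)
  → r_3 = 2.6192
beam 4: φ=135°, α=285°
  d=(0.2588,-0.9659)  start (3,3)  tX=1.8159 tY=0.7868  stride 1/|dx|=3.8637 1/|dy|=1.0353
    cross y-line → (3,2), t=0.7868
    cross x-line → (4,2), t=1.8159
    cross y-line → (4,1), t=1.8221
    cross y-line → (4,0), t=2.8574 (wall)
  → r_4 = 2.8574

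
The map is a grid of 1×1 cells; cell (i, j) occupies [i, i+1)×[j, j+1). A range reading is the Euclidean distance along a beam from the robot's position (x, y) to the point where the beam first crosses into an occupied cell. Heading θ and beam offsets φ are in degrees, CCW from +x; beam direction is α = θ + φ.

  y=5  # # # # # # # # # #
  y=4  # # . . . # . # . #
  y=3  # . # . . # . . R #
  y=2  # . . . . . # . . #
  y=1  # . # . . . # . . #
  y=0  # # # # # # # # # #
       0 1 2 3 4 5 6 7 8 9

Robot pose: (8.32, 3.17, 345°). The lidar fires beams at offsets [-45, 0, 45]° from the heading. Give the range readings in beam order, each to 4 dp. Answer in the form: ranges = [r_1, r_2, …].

ranges = [1.3600, 0.7040, 0.7852]

beam 1: φ=-45°, α=300°
  direction (0.5000, -0.8660); cell (8,3); t to first gridline: x 1.3600, y 0.1963 (then +2.0000 / +1.1547)
    (8,2) via y @ 0.1963
    (8,1) via y @ 1.3510
    (9,1) via x @ 1.3600  # hit
  → r_1 = 1.3600
beam 2: φ=0°, α=345°
  direction (0.9659, -0.2588); cell (8,3); t to first gridline: x 0.7040, y 0.6568 (then +1.0353 / +3.8637)
    (8,2) via y @ 0.6568
    (9,2) via x @ 0.7040  # hit
  → r_2 = 0.7040
beam 3: φ=45°, α=30°
  direction (0.8660, 0.5000); cell (8,3); t to first gridline: x 0.7852, y 1.6600 (then +1.1547 / +2.0000)
    (9,3) via x @ 0.7852  # hit
  → r_3 = 0.7852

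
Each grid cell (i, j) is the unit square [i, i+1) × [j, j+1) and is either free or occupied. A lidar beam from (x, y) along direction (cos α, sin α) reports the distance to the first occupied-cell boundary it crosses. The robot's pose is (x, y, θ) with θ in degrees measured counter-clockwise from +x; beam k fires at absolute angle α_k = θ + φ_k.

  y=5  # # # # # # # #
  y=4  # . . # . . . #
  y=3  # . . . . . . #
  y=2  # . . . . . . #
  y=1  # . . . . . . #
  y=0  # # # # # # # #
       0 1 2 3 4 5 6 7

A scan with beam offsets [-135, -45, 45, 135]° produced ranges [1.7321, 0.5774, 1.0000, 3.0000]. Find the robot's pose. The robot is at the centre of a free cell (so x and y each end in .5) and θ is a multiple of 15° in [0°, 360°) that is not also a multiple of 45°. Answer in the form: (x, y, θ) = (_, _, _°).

(x, y, θ) = (6.5, 2.5, 15°)

Enumerate (i+0.5, j+0.5, θ) over the 23 free cells and 16 admissible headings. For each, cast all 4 beams and compare to the given ranges.
  (1.5, 2.5, 240°): beam 1 = 1.9319 ≠ 1.7321 ✗
  (2.5, 2.5, 300°): beam 1 = 1.5529 ≠ 1.7321 ✗
  (1.5, 2.5, 165°): beam 1 = 5.0000 ≠ 1.7321 ✗
  …
  (6.5, 2.5, 15°): r_1=1.7321, r_2=0.5774, r_3=1.0000, r_4=3.0000 — all match ✓
Only this pose fits every beam.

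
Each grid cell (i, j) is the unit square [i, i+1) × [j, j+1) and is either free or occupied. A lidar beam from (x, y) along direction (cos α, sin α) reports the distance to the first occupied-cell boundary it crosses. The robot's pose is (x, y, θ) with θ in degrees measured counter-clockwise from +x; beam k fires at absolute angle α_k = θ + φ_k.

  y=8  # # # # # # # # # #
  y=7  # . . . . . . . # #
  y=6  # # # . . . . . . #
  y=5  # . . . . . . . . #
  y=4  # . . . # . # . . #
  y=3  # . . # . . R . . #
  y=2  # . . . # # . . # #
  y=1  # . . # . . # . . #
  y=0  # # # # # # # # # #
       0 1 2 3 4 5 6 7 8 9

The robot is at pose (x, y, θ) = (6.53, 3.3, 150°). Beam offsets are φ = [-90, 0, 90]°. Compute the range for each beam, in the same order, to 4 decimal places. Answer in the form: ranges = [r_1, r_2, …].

beam 1: φ=-90°, α=60°
  d=(0.5000,0.8660)  start (6,3)  tX=0.9400 tY=0.8083  stride 1/|dx|=2.0000 1/|dy|=1.1547
    cross y-line → (6,4), t=0.8083 (wall)
  → r_1 = 0.8083
beam 2: φ=0°, α=150°
  d=(-0.8660,0.5000)  start (6,3)  tX=0.6120 tY=1.4000  stride 1/|dx|=1.1547 1/|dy|=2.0000
    cross x-line → (5,3), t=0.6120
    cross y-line → (5,4), t=1.4000
    cross x-line → (4,4), t=1.7667 (wall)
  → r_2 = 1.7667
beam 3: φ=90°, α=240°
  d=(-0.5000,-0.8660)  start (6,3)  tX=1.0600 tY=0.3464  stride 1/|dx|=2.0000 1/|dy|=1.1547
    cross y-line → (6,2), t=0.3464
    cross x-line → (5,2), t=1.0600 (wall)
  → r_3 = 1.0600

ranges = [0.8083, 1.7667, 1.0600]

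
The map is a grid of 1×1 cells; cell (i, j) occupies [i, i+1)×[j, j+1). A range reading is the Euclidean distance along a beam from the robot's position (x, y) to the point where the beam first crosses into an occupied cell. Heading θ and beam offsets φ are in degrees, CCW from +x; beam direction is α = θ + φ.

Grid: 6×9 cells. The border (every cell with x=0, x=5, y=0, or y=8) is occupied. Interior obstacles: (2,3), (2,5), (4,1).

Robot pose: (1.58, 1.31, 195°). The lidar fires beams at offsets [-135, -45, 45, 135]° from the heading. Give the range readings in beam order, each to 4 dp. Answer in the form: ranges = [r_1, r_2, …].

beam 1: φ=-135°, α=60°
  dir = (cos 60°, sin 60°) = (0.5000, 0.8660); from cell (1,1)
  next x-line at t=0.8400, next y-line at t=0.7967; Δt_x=2.0000, Δt_y=1.1547
    y: enter (1,2) at t=0.7967
    x: enter (2,2) at t=0.8400
    y: enter (2,3) at t=1.9514 ← occupied
  → r_1 = 1.9514
beam 2: φ=-45°, α=150°
  dir = (cos 150°, sin 150°) = (-0.8660, 0.5000); from cell (1,1)
  next x-line at t=0.6697, next y-line at t=1.3800; Δt_x=1.1547, Δt_y=2.0000
    x: enter (0,1) at t=0.6697 ← occupied
  → r_2 = 0.6697
beam 3: φ=45°, α=240°
  dir = (cos 240°, sin 240°) = (-0.5000, -0.8660); from cell (1,1)
  next x-line at t=1.1600, next y-line at t=0.3580; Δt_x=2.0000, Δt_y=1.1547
    y: enter (1,0) at t=0.3580 ← occupied
  → r_3 = 0.3580
beam 4: φ=135°, α=330°
  dir = (cos 330°, sin 330°) = (0.8660, -0.5000); from cell (1,1)
  next x-line at t=0.4850, next y-line at t=0.6200; Δt_x=1.1547, Δt_y=2.0000
    x: enter (2,1) at t=0.4850
    y: enter (2,0) at t=0.6200 ← occupied
  → r_4 = 0.6200

ranges = [1.9514, 0.6697, 0.3580, 0.6200]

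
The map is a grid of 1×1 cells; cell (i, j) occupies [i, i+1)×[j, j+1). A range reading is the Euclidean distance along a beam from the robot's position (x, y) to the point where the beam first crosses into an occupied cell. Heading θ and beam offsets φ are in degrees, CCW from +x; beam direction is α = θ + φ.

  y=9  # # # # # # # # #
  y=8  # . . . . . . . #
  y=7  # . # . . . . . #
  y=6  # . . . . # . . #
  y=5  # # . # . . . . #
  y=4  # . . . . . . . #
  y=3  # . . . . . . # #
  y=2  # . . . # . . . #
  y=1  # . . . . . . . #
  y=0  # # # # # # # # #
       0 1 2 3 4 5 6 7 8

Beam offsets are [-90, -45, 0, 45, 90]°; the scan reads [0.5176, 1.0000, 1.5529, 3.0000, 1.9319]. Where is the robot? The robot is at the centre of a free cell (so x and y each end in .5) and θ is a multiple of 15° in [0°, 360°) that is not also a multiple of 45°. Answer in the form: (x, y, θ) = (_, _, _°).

The pose lattice has 50·16 = 800 candidates. Test each by forward raycasting.
  (1.5, 4.5, 105°): beam 1 = 1.9319 ≠ 0.5176 ✗
  (1.5, 7.5, 105°): beam 2 = 1.7321 ≠ 1.0000 ✗
  (5.5, 5.5, 105°): beam 1 = 2.5882 ≠ 0.5176 ✗
  (3.5, 2.5, 195°): beam 1 = 4.6587 ≠ 0.5176 ✗
  …
  (7.5, 7.5, 105°): r_1=0.5176, r_2=1.0000, r_3=1.5529, r_4=3.0000, r_5=1.9319 — all match ✓
Unique over the lattice → pose = (7.5, 7.5, 105°).

(x, y, θ) = (7.5, 7.5, 105°)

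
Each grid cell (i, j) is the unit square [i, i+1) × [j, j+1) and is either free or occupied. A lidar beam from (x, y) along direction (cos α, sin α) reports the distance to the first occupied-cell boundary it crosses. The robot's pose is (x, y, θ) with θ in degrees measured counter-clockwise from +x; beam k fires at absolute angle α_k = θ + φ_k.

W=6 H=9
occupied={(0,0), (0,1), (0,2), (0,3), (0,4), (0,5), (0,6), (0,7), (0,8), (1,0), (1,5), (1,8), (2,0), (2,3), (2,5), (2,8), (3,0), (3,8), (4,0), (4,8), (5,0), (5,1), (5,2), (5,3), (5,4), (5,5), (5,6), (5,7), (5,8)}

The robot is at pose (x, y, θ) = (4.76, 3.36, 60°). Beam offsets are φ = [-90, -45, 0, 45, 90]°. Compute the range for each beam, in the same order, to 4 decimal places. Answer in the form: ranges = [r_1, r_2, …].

beam 1: φ=-90°, α=330°
  dir = (cos 330°, sin 330°) = (0.8660, -0.5000); from cell (4,3)
  next x-line at t=0.2771, next y-line at t=0.7200; Δt_x=1.1547, Δt_y=2.0000
    x: enter (5,3) at t=0.2771 ← occupied
  → r_1 = 0.2771
beam 2: φ=-45°, α=15°
  dir = (cos 15°, sin 15°) = (0.9659, 0.2588); from cell (4,3)
  next x-line at t=0.2485, next y-line at t=2.4728; Δt_x=1.0353, Δt_y=3.8637
    x: enter (5,3) at t=0.2485 ← occupied
  → r_2 = 0.2485
beam 3: φ=0°, α=60°
  dir = (cos 60°, sin 60°) = (0.5000, 0.8660); from cell (4,3)
  next x-line at t=0.4800, next y-line at t=0.7390; Δt_x=2.0000, Δt_y=1.1547
    x: enter (5,3) at t=0.4800 ← occupied
  → r_3 = 0.4800
beam 4: φ=45°, α=105°
  dir = (cos 105°, sin 105°) = (-0.2588, 0.9659); from cell (4,3)
  next x-line at t=2.9364, next y-line at t=0.6626; Δt_x=3.8637, Δt_y=1.0353
    y: enter (4,4) at t=0.6626
    y: enter (4,5) at t=1.6979
    y: enter (4,6) at t=2.7331
    x: enter (3,6) at t=2.9364
    y: enter (3,7) at t=3.7684
    y: enter (3,8) at t=4.8037 ← occupied
  → r_4 = 4.8037
beam 5: φ=90°, α=150°
  dir = (cos 150°, sin 150°) = (-0.8660, 0.5000); from cell (4,3)
  next x-line at t=0.8776, next y-line at t=1.2800; Δt_x=1.1547, Δt_y=2.0000
    x: enter (3,3) at t=0.8776
    y: enter (3,4) at t=1.2800
    x: enter (2,4) at t=2.0323
    x: enter (1,4) at t=3.1870
    y: enter (1,5) at t=3.2800 ← occupied
  → r_5 = 3.2800

ranges = [0.2771, 0.2485, 0.4800, 4.8037, 3.2800]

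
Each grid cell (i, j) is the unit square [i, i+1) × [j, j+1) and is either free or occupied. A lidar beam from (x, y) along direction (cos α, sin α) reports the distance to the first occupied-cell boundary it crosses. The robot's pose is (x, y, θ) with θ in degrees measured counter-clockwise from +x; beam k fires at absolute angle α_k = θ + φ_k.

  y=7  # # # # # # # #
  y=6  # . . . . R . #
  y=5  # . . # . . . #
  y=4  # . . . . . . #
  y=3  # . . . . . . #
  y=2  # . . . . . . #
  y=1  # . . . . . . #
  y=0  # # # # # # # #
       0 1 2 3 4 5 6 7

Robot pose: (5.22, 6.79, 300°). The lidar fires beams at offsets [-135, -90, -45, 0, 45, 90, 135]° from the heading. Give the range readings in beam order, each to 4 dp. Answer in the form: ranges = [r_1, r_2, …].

ranges = [0.8114, 1.5800, 5.9942, 3.5600, 1.8428, 0.4200, 0.2174]

beam 1: φ=-135°, α=165°
  cosα=-0.9659 sinα=0.2588 | (5,6) | tMaxX 0.2278 tMaxY 0.8114 | tΔX 1.0353 tΔY 3.8637
    t=0.2278 [x] (4,6)
    t=0.8114 [y] (4,7) — stop
  → r_1 = 0.8114
beam 2: φ=-90°, α=210°
  cosα=-0.8660 sinα=-0.5000 | (5,6) | tMaxX 0.2540 tMaxY 1.5800 | tΔX 1.1547 tΔY 2.0000
    t=0.2540 [x] (4,6)
    t=1.4087 [x] (3,6)
    t=1.5800 [y] (3,5) — stop
  → r_2 = 1.5800
beam 3: φ=-45°, α=255°
  cosα=-0.2588 sinα=-0.9659 | (5,6) | tMaxX 0.8500 tMaxY 0.8179 | tΔX 3.8637 tΔY 1.0353
    t=0.8179 [y] (5,5)
    t=0.8500 [x] (4,5)
    t=1.8531 [y] (4,4)
    t=2.8884 [y] (4,3)
    t=3.9237 [y] (4,2)
    t=4.7137 [x] (3,2)
    t=4.9590 [y] (3,1)
    t=5.9942 [y] (3,0) — stop
  → r_3 = 5.9942
beam 4: φ=0°, α=300°
  cosα=0.5000 sinα=-0.8660 | (5,6) | tMaxX 1.5600 tMaxY 0.9122 | tΔX 2.0000 tΔY 1.1547
    t=0.9122 [y] (5,5)
    t=1.5600 [x] (6,5)
    t=2.0669 [y] (6,4)
    t=3.2216 [y] (6,3)
    t=3.5600 [x] (7,3) — stop
  → r_4 = 3.5600
beam 5: φ=45°, α=345°
  cosα=0.9659 sinα=-0.2588 | (5,6) | tMaxX 0.8075 tMaxY 3.0523 | tΔX 1.0353 tΔY 3.8637
    t=0.8075 [x] (6,6)
    t=1.8428 [x] (7,6) — stop
  → r_5 = 1.8428
beam 6: φ=90°, α=30°
  cosα=0.8660 sinα=0.5000 | (5,6) | tMaxX 0.9007 tMaxY 0.4200 | tΔX 1.1547 tΔY 2.0000
    t=0.4200 [y] (5,7) — stop
  → r_6 = 0.4200
beam 7: φ=135°, α=75°
  cosα=0.2588 sinα=0.9659 | (5,6) | tMaxX 3.0137 tMaxY 0.2174 | tΔX 3.8637 tΔY 1.0353
    t=0.2174 [y] (5,7) — stop
  → r_7 = 0.2174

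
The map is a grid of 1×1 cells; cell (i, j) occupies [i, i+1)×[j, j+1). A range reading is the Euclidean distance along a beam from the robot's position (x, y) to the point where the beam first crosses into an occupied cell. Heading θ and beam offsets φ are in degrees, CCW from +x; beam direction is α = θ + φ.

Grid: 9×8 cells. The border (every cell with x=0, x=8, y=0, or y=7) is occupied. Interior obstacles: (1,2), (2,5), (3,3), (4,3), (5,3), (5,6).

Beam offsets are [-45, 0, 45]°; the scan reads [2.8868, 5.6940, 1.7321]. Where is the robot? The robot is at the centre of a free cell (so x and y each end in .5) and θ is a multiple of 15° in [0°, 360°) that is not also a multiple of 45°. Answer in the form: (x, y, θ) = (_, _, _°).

(x, y, θ) = (6.5, 6.5, 285°)

Candidates: 36 free-cell centres × 16 headings = 576 poses. Raycast each; keep the one whose scan matches to 4 dp.
  (6.5, 5.5, 150°): beam 1 = 1.5529 ≠ 2.8868 ✗
  (1.5, 5.5, 345°): beam 1 = 5.1962 ≠ 2.8868 ✗
  (1.5, 6.5, 240°): beam 1 = 0.5176 ≠ 2.8868 ✗
  …
  (6.5, 6.5, 285°): r_1=2.8868, r_2=5.6940, r_3=1.7321 — all match ✓
Unique over the lattice → pose = (6.5, 6.5, 285°).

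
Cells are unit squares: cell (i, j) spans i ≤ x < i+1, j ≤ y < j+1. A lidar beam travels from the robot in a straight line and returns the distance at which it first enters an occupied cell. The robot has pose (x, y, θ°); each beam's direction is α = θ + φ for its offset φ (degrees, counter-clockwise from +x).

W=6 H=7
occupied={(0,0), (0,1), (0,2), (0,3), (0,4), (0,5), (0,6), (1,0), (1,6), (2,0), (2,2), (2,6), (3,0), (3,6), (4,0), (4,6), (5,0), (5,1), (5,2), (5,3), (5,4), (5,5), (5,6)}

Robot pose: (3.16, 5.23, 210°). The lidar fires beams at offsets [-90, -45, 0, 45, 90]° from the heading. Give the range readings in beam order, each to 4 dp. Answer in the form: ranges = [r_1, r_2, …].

ranges = [0.8891, 2.2362, 2.4942, 2.3087, 3.6800]

beam 1: φ=-90°, α=120°
  direction (-0.5000, 0.8660); cell (3,5); t to first gridline: x 0.3200, y 0.8891 (then +2.0000 / +1.1547)
    (2,5) via x @ 0.3200
    (2,6) via y @ 0.8891  # hit
  → r_1 = 0.8891
beam 2: φ=-45°, α=165°
  direction (-0.9659, 0.2588); cell (3,5); t to first gridline: x 0.1656, y 2.9751 (then +1.0353 / +3.8637)
    (2,5) via x @ 0.1656
    (1,5) via x @ 1.2009
    (0,5) via x @ 2.2362  # hit
  → r_2 = 2.2362
beam 3: φ=0°, α=210°
  direction (-0.8660, -0.5000); cell (3,5); t to first gridline: x 0.1848, y 0.4600 (then +1.1547 / +2.0000)
    (2,5) via x @ 0.1848
    (2,4) via y @ 0.4600
    (1,4) via x @ 1.3395
    (1,3) via y @ 2.4600
    (0,3) via x @ 2.4942  # hit
  → r_3 = 2.4942
beam 4: φ=45°, α=255°
  direction (-0.2588, -0.9659); cell (3,5); t to first gridline: x 0.6182, y 0.2381 (then +3.8637 / +1.0353)
    (3,4) via y @ 0.2381
    (2,4) via x @ 0.6182
    (2,3) via y @ 1.2734
    (2,2) via y @ 2.3087  # hit
  → r_4 = 2.3087
beam 5: φ=90°, α=300°
  direction (0.5000, -0.8660); cell (3,5); t to first gridline: x 1.6800, y 0.2656 (then +2.0000 / +1.1547)
    (3,4) via y @ 0.2656
    (3,3) via y @ 1.4203
    (4,3) via x @ 1.6800
    (4,2) via y @ 2.5750
    (5,2) via x @ 3.6800  # hit
  → r_5 = 3.6800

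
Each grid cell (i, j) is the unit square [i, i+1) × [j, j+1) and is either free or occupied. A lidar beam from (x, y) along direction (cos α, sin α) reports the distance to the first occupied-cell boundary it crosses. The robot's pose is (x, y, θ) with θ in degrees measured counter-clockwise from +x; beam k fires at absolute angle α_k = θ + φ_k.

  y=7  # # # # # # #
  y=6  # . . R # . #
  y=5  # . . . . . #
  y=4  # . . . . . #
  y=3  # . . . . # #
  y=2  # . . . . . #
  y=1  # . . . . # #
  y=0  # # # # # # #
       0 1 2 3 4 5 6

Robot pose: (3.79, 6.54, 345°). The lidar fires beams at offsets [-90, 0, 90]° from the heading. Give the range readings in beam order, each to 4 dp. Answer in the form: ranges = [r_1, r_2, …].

ranges = [5.7354, 0.2174, 0.4762]

beam 1: φ=-90°, α=255°
  direction (-0.2588, -0.9659); cell (3,6); t to first gridline: x 3.0523, y 0.5590 (then +3.8637 / +1.0353)
    (3,5) via y @ 0.5590
    (3,4) via y @ 1.5943
    (3,3) via y @ 2.6296
    (2,3) via x @ 3.0523
    (2,2) via y @ 3.6649
    (2,1) via y @ 4.7002
    (2,0) via y @ 5.7354  # hit
  → r_1 = 5.7354
beam 2: φ=0°, α=345°
  direction (0.9659, -0.2588); cell (3,6); t to first gridline: x 0.2174, y 2.0864 (then +1.0353 / +3.8637)
    (4,6) via x @ 0.2174  # hit
  → r_2 = 0.2174
beam 3: φ=90°, α=75°
  direction (0.2588, 0.9659); cell (3,6); t to first gridline: x 0.8114, y 0.4762 (then +3.8637 / +1.0353)
    (3,7) via y @ 0.4762  # hit
  → r_3 = 0.4762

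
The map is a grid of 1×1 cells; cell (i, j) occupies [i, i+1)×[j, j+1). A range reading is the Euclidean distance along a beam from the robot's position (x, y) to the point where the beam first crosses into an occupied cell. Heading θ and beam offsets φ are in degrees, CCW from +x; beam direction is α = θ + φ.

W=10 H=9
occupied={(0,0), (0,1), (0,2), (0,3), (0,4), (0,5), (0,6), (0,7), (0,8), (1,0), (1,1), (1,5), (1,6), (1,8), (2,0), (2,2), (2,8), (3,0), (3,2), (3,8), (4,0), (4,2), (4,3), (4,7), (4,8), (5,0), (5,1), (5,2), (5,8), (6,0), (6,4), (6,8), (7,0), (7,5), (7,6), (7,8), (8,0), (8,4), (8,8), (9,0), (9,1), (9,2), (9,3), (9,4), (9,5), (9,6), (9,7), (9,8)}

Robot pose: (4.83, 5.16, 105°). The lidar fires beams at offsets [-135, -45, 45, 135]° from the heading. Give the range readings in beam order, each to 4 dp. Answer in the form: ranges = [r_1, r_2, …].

beam 1: φ=-135°, α=330°
  d=(0.8660,-0.5000)  start (4,5)  tX=0.1963 tY=0.3200  stride 1/|dx|=1.1547 1/|dy|=2.0000
    cross x-line → (5,5), t=0.1963
    cross y-line → (5,4), t=0.3200
    cross x-line → (6,4), t=1.3510 (wall)
  → r_1 = 1.3510
beam 2: φ=-45°, α=60°
  d=(0.5000,0.8660)  start (4,5)  tX=0.3400 tY=0.9699  stride 1/|dx|=2.0000 1/|dy|=1.1547
    cross x-line → (5,5), t=0.3400
    cross y-line → (5,6), t=0.9699
    cross y-line → (5,7), t=2.1246
    cross x-line → (6,7), t=2.3400
    cross y-line → (6,8), t=3.2793 (wall)
  → r_2 = 3.2793
beam 3: φ=45°, α=150°
  d=(-0.8660,0.5000)  start (4,5)  tX=0.9584 tY=1.6800  stride 1/|dx|=1.1547 1/|dy|=2.0000
    cross x-line → (3,5), t=0.9584
    cross y-line → (3,6), t=1.6800
    cross x-line → (2,6), t=2.1131
    cross x-line → (1,6), t=3.2678 (wall)
  → r_3 = 3.2678
beam 4: φ=135°, α=240°
  d=(-0.5000,-0.8660)  start (4,5)  tX=1.6600 tY=0.1848  stride 1/|dx|=2.0000 1/|dy|=1.1547
    cross y-line → (4,4), t=0.1848
    cross y-line → (4,3), t=1.3395 (wall)
  → r_4 = 1.3395

ranges = [1.3510, 3.2793, 3.2678, 1.3395]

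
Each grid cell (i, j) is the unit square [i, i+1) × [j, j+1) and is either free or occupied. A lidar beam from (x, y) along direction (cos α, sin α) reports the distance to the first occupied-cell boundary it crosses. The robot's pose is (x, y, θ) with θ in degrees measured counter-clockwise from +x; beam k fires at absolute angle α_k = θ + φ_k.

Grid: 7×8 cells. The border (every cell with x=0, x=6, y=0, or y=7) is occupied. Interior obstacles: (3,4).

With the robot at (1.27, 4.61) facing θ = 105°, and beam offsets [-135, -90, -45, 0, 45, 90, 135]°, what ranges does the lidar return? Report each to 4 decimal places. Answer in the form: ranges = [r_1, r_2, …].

beam 1: φ=-135°, α=330°
  dir = (cos 330°, sin 330°) = (0.8660, -0.5000); from cell (1,4)
  next x-line at t=0.8429, next y-line at t=1.2200; Δt_x=1.1547, Δt_y=2.0000
    x: enter (2,4) at t=0.8429
    y: enter (2,3) at t=1.2200
    x: enter (3,3) at t=1.9976
    x: enter (4,3) at t=3.1523
    y: enter (4,2) at t=3.2200
    x: enter (5,2) at t=4.3070
    y: enter (5,1) at t=5.2200
    x: enter (6,1) at t=5.4617 ← occupied
  → r_1 = 5.4617
beam 2: φ=-90°, α=15°
  dir = (cos 15°, sin 15°) = (0.9659, 0.2588); from cell (1,4)
  next x-line at t=0.7558, next y-line at t=1.5068; Δt_x=1.0353, Δt_y=3.8637
    x: enter (2,4) at t=0.7558
    y: enter (2,5) at t=1.5068
    x: enter (3,5) at t=1.7910
    x: enter (4,5) at t=2.8263
    x: enter (5,5) at t=3.8616
    x: enter (6,5) at t=4.8969 ← occupied
  → r_2 = 4.8969
beam 3: φ=-45°, α=60°
  dir = (cos 60°, sin 60°) = (0.5000, 0.8660); from cell (1,4)
  next x-line at t=1.4600, next y-line at t=0.4503; Δt_x=2.0000, Δt_y=1.1547
    y: enter (1,5) at t=0.4503
    x: enter (2,5) at t=1.4600
    y: enter (2,6) at t=1.6050
    y: enter (2,7) at t=2.7597 ← occupied
  → r_3 = 2.7597
beam 4: φ=0°, α=105°
  dir = (cos 105°, sin 105°) = (-0.2588, 0.9659); from cell (1,4)
  next x-line at t=1.0432, next y-line at t=0.4038; Δt_x=3.8637, Δt_y=1.0353
    y: enter (1,5) at t=0.4038
    x: enter (0,5) at t=1.0432 ← occupied
  → r_4 = 1.0432
beam 5: φ=45°, α=150°
  dir = (cos 150°, sin 150°) = (-0.8660, 0.5000); from cell (1,4)
  next x-line at t=0.3118, next y-line at t=0.7800; Δt_x=1.1547, Δt_y=2.0000
    x: enter (0,4) at t=0.3118 ← occupied
  → r_5 = 0.3118
beam 6: φ=90°, α=195°
  dir = (cos 195°, sin 195°) = (-0.9659, -0.2588); from cell (1,4)
  next x-line at t=0.2795, next y-line at t=2.3569; Δt_x=1.0353, Δt_y=3.8637
    x: enter (0,4) at t=0.2795 ← occupied
  → r_6 = 0.2795
beam 7: φ=135°, α=240°
  dir = (cos 240°, sin 240°) = (-0.5000, -0.8660); from cell (1,4)
  next x-line at t=0.5400, next y-line at t=0.7044; Δt_x=2.0000, Δt_y=1.1547
    x: enter (0,4) at t=0.5400 ← occupied
  → r_7 = 0.5400

ranges = [5.4617, 4.8969, 2.7597, 1.0432, 0.3118, 0.2795, 0.5400]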